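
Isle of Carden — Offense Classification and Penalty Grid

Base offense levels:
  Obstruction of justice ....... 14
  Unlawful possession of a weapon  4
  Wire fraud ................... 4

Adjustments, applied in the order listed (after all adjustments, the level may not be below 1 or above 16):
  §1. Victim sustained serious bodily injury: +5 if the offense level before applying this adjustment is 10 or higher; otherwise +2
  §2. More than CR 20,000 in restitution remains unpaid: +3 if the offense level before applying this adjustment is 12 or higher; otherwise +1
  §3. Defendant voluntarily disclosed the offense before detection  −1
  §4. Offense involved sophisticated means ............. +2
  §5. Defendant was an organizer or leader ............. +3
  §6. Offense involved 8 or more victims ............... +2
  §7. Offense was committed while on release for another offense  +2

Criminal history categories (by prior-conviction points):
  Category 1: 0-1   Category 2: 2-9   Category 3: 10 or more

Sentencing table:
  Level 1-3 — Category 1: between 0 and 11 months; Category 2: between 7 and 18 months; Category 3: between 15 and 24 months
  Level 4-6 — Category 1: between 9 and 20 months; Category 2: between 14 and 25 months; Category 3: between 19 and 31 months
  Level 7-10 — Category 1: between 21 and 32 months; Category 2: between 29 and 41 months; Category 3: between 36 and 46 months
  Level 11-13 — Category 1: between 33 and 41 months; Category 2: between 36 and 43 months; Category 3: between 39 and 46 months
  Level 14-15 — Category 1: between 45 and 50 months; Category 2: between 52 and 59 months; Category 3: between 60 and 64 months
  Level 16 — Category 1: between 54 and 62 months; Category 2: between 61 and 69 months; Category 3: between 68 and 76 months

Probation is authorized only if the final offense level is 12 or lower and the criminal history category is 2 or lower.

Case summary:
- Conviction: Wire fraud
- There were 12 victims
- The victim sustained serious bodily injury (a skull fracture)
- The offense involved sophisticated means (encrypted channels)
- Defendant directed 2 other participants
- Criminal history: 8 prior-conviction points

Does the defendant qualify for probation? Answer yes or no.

Base offense level for wire fraud: 4.
§1 applies (level before this adjustment is 4 < 10, so +2): 4 + 2 = 6.
§2 does not apply.
§4 applies: 6 + 2 = 8.
§5 applies: 8 + 3 = 11.
§6 applies: 11 + 2 = 13.
§7 does not apply.
Final offense level: 13.
Criminal history: 8 prior points → Category 2 (2-9).
Level 13 falls in the 11-13 band.
Grid: Level 11-13 × Category 2 = 36-43 months.
Probation check: level 13 > 12 and category 2 ≤ 2 → not eligible.

No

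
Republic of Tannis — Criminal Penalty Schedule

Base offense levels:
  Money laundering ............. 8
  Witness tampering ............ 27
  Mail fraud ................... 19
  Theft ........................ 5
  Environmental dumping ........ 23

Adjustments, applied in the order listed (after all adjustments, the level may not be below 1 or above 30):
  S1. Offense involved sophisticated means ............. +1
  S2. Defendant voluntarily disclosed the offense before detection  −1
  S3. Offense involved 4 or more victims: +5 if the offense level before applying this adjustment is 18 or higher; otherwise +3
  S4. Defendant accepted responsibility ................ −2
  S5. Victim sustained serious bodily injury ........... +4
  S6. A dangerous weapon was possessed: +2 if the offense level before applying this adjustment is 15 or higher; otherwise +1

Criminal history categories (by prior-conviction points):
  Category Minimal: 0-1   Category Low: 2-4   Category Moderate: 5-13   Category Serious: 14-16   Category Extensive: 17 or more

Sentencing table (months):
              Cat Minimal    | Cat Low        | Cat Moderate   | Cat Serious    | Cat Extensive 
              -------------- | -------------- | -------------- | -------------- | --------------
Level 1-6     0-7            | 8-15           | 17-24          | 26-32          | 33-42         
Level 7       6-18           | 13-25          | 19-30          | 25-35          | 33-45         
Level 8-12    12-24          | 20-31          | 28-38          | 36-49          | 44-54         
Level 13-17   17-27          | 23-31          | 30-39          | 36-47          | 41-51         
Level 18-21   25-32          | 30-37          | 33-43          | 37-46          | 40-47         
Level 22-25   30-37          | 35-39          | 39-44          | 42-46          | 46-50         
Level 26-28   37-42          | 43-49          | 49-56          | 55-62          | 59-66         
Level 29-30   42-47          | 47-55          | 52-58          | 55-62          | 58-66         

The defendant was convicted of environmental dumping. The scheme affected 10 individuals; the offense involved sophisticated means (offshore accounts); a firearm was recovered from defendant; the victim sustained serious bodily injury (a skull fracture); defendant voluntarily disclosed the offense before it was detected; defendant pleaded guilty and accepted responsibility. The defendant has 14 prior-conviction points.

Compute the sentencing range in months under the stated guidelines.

55-62 months

Base offense level for environmental dumping: 23.
S1 applies: 23 + 1 = 24.
S2 applies: 24 − 1 = 23.
S3 applies (level before this adjustment is 23 ≥ 18, so +5): 23 + 5 = 28.
S4 applies: 28 − 2 = 26.
S5 applies: 26 + 4 = 30.
S6 applies (level before this adjustment is 30 ≥ 15, so +2): 30 + 2 = 32.
Level 32 exceeds the maximum of 30; capped at 30.
Final offense level: 30.
Criminal history: 14 prior points → Category Serious (14-16).
Level 30 falls in the 29-30 band.
Grid: Level 29-30 × Category Serious = 55-62 months.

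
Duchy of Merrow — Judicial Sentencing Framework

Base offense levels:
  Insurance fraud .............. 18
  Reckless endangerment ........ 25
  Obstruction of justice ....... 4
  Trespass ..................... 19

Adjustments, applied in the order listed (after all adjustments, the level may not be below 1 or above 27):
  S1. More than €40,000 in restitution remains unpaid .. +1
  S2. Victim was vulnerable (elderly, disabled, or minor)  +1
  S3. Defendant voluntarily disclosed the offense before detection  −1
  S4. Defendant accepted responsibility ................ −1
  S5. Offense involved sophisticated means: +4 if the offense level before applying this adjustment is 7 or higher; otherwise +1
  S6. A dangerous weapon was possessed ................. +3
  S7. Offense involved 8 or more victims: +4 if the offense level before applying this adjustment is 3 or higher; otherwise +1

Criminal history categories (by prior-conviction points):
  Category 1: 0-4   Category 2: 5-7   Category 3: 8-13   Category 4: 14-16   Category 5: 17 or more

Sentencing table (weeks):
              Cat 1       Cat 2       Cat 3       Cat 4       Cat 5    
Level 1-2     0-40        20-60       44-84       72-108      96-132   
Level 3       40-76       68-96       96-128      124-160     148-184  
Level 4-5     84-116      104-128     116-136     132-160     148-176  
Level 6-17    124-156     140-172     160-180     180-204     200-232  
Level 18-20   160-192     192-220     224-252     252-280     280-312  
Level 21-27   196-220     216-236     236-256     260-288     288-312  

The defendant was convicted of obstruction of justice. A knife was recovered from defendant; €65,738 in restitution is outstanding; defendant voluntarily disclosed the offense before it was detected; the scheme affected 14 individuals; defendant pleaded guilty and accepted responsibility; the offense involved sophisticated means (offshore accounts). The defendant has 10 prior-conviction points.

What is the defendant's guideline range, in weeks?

160-180 weeks

Base offense level for obstruction of justice: 4.
S1 applies: 4 + 1 = 5.
S2 does not apply.
S3 applies: 5 − 1 = 4.
S4 applies: 4 − 1 = 3.
S5 applies (level before this adjustment is 3 < 7, so +1): 3 + 1 = 4.
S6 applies: 4 + 3 = 7.
S7 applies (level before this adjustment is 7 ≥ 3, so +4): 7 + 4 = 11.
Final offense level: 11.
Criminal history: 10 prior points → Category 3 (8-13).
Level 11 falls in the 6-17 band.
Grid: Level 6-17 × Category 3 = 160-180 weeks.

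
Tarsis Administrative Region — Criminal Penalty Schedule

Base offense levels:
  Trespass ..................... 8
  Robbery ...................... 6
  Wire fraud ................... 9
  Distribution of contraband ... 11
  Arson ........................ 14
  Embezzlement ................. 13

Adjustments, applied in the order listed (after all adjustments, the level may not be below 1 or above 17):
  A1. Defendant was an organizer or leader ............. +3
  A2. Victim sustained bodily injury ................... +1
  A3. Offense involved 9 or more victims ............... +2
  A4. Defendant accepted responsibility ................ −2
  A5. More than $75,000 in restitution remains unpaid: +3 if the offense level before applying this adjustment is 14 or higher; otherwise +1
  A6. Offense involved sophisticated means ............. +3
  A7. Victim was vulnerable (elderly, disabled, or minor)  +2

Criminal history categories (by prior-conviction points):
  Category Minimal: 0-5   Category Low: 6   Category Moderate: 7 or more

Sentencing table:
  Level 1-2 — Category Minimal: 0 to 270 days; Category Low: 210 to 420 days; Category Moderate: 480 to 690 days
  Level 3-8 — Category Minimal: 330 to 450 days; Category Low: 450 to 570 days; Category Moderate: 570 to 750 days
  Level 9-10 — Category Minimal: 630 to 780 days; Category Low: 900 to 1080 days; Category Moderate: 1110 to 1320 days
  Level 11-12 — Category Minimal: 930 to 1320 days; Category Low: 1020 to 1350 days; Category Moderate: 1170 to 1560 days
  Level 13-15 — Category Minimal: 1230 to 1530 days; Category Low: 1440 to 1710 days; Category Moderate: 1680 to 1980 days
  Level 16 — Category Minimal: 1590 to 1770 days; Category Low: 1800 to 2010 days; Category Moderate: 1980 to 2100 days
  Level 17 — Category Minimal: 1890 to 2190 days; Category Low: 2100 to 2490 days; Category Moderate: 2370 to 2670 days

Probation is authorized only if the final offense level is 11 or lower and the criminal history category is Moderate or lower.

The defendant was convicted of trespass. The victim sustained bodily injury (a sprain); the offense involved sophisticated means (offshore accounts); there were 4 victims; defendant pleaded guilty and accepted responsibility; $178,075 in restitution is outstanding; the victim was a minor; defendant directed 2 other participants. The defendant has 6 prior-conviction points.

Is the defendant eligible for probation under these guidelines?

No

Base offense level for trespass: 8.
A1 applies: 8 + 3 = 11.
A2 applies: 11 + 1 = 12.
A3 does not apply.
A4 applies: 12 − 2 = 10.
A5 applies (level before this adjustment is 10 < 14, so +1): 10 + 1 = 11.
A6 applies: 11 + 3 = 14.
A7 applies: 14 + 2 = 16.
Final offense level: 16.
Criminal history: 6 prior points → Category Low (6).
Level 16 falls in the 16 band.
Grid: Level 16 × Category Low = 1800-2010 days.
Probation check: level 16 > 11 and category Low ≤ Moderate → not eligible.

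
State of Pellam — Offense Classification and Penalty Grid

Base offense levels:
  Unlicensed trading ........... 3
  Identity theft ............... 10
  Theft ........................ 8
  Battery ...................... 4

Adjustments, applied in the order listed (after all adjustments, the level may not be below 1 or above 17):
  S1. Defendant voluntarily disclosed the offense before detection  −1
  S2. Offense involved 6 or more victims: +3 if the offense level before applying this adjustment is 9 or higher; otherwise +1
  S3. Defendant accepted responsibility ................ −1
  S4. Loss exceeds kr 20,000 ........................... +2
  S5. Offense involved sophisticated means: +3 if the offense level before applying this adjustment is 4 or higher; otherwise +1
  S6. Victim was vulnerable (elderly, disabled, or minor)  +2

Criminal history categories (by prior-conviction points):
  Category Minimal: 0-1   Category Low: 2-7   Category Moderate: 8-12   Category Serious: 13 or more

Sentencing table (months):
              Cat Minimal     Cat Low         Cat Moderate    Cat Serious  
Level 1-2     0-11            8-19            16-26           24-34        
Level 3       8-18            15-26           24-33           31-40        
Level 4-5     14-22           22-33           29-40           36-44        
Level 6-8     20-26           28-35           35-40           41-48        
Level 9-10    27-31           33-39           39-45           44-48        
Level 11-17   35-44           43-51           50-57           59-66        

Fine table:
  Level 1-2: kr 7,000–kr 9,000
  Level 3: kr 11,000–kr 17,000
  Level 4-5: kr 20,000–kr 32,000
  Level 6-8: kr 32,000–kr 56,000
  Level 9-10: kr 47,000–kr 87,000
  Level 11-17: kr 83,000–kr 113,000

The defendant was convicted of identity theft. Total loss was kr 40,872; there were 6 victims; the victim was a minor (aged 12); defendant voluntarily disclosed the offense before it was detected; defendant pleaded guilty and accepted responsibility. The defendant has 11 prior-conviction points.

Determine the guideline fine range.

Base offense level for identity theft: 10.
S1 applies: 10 − 1 = 9.
S2 applies (level before this adjustment is 9 ≥ 9, so +3): 9 + 3 = 12.
S3 applies: 12 − 1 = 11.
S4 applies: 11 + 2 = 13.
S6 applies: 13 + 2 = 15.
Final offense level: 15.
Level 15 falls in the 11-17 band.
Fine table: Level 11-17 → kr 83,000–kr 113,000.

kr 83,000–kr 113,000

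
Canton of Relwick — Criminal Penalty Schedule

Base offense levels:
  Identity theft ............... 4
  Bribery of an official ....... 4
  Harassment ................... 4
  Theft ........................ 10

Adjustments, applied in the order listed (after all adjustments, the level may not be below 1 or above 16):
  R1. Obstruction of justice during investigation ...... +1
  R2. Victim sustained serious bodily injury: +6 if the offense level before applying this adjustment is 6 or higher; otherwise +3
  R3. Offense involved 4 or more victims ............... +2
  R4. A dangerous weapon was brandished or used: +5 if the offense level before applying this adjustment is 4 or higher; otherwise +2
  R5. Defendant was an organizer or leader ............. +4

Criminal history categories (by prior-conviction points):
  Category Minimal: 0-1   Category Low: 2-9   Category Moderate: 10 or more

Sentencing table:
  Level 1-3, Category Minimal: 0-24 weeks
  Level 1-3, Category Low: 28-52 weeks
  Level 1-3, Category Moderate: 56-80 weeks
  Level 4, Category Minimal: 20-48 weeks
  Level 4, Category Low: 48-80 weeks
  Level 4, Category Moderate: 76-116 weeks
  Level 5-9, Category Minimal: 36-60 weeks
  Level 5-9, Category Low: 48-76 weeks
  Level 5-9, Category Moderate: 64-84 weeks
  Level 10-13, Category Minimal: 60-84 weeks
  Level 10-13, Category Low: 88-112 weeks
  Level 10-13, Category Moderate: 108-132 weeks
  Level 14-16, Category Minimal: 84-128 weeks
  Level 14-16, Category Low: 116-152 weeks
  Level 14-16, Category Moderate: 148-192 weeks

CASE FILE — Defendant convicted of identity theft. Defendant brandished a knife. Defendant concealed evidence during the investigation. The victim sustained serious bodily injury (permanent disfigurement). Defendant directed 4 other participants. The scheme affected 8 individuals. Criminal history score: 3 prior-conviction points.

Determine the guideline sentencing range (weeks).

116-152 weeks

Base offense level for identity theft: 4.
R1 applies: 4 + 1 = 5.
R2 applies (level before this adjustment is 5 < 6, so +3): 5 + 3 = 8.
R3 applies: 8 + 2 = 10.
R4 applies (level before this adjustment is 10 ≥ 4, so +5): 10 + 5 = 15.
R5 applies: 15 + 4 = 19.
Level 19 exceeds the maximum of 16; capped at 16.
Final offense level: 16.
Criminal history: 3 prior points → Category Low (2-9).
Level 16 falls in the 14-16 band.
Grid: Level 14-16 × Category Low = 116-152 weeks.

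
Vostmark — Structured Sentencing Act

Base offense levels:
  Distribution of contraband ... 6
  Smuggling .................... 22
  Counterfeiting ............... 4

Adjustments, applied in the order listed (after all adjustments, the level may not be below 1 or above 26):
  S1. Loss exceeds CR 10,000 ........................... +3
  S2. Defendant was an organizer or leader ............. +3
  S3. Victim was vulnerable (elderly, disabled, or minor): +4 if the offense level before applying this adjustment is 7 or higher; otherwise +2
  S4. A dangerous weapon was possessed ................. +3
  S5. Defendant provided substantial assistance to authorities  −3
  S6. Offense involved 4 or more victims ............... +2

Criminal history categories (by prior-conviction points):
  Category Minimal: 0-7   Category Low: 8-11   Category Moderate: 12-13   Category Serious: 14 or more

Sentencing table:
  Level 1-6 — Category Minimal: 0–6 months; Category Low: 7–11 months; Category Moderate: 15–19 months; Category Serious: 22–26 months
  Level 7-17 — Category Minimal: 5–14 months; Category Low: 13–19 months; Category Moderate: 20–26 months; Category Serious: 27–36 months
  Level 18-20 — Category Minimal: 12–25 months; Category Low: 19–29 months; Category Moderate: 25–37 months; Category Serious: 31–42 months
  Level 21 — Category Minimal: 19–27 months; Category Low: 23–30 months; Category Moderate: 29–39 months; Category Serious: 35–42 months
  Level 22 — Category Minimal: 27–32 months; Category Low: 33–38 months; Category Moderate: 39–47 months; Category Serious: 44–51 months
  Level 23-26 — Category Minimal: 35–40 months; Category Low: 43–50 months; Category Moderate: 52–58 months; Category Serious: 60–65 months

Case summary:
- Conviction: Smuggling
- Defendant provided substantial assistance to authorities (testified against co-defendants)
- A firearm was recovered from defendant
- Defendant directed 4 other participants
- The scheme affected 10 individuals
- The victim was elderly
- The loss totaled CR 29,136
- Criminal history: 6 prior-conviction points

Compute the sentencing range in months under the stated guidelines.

Base offense level for smuggling: 22.
S1 applies: 22 + 3 = 25.
S2 applies: 25 + 3 = 28.
S3 applies (level before this adjustment is 28 ≥ 7, so +4): 28 + 4 = 32.
S4 applies: 32 + 3 = 35.
S5 applies: 35 − 3 = 32.
S6 applies: 32 + 2 = 34.
Level 34 exceeds the maximum of 26; capped at 26.
Final offense level: 26.
Criminal history: 6 prior points → Category Minimal (0-7).
Level 26 falls in the 23-26 band.
Grid: Level 23-26 × Category Minimal = 35-40 months.

35-40 months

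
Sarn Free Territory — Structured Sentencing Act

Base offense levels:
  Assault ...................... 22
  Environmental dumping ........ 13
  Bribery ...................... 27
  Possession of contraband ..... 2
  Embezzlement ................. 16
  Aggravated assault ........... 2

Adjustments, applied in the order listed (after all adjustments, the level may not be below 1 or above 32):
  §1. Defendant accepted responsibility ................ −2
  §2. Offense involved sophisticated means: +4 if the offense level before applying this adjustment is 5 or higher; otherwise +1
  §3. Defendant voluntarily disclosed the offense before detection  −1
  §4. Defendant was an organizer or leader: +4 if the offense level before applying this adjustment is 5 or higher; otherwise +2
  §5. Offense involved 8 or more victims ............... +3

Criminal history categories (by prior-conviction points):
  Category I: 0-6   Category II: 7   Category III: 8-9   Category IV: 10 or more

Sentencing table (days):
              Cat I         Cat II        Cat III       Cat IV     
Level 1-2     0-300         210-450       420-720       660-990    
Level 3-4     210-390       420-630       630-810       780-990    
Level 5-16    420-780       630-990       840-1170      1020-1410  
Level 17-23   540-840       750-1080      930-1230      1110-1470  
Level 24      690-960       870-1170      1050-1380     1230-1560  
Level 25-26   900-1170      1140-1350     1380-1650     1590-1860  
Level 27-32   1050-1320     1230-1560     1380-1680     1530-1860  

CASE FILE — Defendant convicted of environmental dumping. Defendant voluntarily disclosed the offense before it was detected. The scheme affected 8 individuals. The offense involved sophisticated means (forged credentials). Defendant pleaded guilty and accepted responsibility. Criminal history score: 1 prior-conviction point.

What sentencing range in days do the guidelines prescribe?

540-840 days

Base offense level for environmental dumping: 13.
§1 applies: 13 − 2 = 11.
§2 applies (level before this adjustment is 11 ≥ 5, so +4): 11 + 4 = 15.
§3 applies: 15 − 1 = 14.
§5 applies: 14 + 3 = 17.
Final offense level: 17.
Criminal history: 1 prior point → Category I (0-6).
Level 17 falls in the 17-23 band.
Grid: Level 17-23 × Category I = 540-840 days.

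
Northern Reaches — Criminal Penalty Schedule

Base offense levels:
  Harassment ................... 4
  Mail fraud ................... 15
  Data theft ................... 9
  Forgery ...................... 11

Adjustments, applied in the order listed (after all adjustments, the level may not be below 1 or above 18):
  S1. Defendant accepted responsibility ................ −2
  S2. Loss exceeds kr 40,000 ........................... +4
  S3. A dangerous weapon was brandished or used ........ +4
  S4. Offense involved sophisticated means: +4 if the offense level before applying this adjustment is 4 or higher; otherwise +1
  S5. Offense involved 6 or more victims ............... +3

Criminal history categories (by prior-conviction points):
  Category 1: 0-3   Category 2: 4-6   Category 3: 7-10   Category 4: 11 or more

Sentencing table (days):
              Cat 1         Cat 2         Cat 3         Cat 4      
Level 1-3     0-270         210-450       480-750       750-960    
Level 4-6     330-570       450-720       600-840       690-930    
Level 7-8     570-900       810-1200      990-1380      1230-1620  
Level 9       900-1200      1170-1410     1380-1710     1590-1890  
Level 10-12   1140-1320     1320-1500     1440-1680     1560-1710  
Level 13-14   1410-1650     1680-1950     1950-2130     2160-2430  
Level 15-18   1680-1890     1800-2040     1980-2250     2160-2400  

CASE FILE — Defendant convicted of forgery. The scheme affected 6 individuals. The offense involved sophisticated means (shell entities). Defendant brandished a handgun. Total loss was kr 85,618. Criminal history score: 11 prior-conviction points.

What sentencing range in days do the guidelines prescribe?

2160-2400 days

Base offense level for forgery: 11.
S1 does not apply.
S2 applies: 11 + 4 = 15.
S3 applies: 15 + 4 = 19.
S4 applies (level before this adjustment is 19 ≥ 4, so +4): 19 + 4 = 23.
S5 applies: 23 + 3 = 26.
Level 26 exceeds the maximum of 18; capped at 18.
Final offense level: 18.
Criminal history: 11 prior points → Category 4 (11+).
Level 18 falls in the 15-18 band.
Grid: Level 15-18 × Category 4 = 2160-2400 days.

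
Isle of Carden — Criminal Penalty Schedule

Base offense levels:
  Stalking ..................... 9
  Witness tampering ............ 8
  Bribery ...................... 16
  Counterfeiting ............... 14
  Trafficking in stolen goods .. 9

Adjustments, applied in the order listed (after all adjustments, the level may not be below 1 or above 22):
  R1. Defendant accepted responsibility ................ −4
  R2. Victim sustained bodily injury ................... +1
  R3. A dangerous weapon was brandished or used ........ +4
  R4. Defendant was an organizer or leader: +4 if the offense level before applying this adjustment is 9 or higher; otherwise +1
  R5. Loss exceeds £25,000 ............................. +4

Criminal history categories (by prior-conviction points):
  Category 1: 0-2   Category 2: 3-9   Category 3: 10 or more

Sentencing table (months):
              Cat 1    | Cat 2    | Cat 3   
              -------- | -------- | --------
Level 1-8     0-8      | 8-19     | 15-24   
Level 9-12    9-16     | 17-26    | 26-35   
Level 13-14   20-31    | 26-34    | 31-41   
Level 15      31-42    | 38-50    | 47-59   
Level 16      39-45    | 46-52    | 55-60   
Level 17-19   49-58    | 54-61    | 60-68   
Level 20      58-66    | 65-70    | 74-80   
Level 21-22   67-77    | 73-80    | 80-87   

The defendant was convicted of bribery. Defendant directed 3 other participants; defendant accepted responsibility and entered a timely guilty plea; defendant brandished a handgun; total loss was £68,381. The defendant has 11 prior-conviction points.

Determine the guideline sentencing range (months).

80-87 months

Base offense level for bribery: 16.
R1 applies: 16 − 4 = 12.
R3 applies: 12 + 4 = 16.
R4 applies (level before this adjustment is 16 ≥ 9, so +4): 16 + 4 = 20.
R5 applies: 20 + 4 = 24.
Level 24 exceeds the maximum of 22; capped at 22.
Final offense level: 22.
Criminal history: 11 prior points → Category 3 (10+).
Level 22 falls in the 21-22 band.
Grid: Level 21-22 × Category 3 = 80-87 months.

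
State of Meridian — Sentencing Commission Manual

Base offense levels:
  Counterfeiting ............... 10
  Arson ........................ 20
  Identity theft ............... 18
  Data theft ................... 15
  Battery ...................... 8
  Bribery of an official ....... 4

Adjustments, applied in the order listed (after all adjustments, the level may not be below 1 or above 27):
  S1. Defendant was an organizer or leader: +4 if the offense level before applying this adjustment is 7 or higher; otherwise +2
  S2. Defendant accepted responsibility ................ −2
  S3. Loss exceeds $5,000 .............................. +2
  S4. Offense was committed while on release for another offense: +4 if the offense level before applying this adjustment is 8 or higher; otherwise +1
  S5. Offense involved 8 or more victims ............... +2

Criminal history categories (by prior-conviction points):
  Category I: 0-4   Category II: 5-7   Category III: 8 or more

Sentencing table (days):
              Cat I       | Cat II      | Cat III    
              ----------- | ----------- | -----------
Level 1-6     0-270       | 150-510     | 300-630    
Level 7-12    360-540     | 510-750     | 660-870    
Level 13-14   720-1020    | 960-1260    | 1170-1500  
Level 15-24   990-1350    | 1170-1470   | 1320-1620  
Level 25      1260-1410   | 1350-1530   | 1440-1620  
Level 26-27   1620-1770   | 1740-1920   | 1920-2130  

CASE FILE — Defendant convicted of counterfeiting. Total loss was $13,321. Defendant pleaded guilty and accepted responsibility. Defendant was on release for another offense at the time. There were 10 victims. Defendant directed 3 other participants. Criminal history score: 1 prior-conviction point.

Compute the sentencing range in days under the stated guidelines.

Base offense level for counterfeiting: 10.
S1 applies (level before this adjustment is 10 ≥ 7, so +4): 10 + 4 = 14.
S2 applies: 14 − 2 = 12.
S3 applies: 12 + 2 = 14.
S4 applies (level before this adjustment is 14 ≥ 8, so +4): 14 + 4 = 18.
S5 applies: 18 + 2 = 20.
Final offense level: 20.
Criminal history: 1 prior point → Category I (0-4).
Level 20 falls in the 15-24 band.
Grid: Level 15-24 × Category I = 990-1350 days.

990-1350 days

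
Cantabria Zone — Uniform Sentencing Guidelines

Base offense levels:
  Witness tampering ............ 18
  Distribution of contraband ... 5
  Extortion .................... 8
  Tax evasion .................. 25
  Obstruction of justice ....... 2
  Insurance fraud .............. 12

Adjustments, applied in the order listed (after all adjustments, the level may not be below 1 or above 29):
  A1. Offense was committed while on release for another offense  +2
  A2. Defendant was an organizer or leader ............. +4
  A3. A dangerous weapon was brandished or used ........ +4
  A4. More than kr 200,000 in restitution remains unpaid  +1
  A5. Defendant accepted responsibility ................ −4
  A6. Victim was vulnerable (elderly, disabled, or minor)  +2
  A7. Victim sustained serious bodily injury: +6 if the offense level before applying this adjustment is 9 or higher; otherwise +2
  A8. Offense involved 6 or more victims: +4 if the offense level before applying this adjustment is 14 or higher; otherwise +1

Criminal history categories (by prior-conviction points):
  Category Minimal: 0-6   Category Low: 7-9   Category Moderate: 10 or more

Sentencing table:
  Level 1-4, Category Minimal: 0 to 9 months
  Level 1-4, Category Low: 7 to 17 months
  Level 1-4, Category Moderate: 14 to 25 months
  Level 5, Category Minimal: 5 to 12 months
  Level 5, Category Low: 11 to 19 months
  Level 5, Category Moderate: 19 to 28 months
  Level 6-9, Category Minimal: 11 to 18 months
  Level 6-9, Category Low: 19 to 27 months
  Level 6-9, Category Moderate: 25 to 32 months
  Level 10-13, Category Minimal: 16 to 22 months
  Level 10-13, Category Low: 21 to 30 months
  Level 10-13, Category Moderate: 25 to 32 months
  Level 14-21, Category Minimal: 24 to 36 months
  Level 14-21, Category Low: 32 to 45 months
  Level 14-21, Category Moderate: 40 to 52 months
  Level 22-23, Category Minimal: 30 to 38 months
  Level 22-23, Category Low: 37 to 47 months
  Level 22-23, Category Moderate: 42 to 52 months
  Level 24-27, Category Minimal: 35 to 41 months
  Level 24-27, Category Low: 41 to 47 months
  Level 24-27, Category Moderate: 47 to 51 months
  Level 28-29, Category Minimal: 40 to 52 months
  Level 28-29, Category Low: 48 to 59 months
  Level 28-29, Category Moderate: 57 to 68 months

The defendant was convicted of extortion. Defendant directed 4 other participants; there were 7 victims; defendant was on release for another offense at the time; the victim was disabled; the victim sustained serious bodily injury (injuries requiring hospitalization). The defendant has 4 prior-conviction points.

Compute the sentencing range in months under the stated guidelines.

Base offense level for extortion: 8.
A1 applies: 8 + 2 = 10.
A2 applies: 10 + 4 = 14.
A3 does not apply.
A6 applies: 14 + 2 = 16.
A7 applies (level before this adjustment is 16 ≥ 9, so +6): 16 + 6 = 22.
A8 applies (level before this adjustment is 22 ≥ 14, so +4): 22 + 4 = 26.
Final offense level: 26.
Criminal history: 4 prior points → Category Minimal (0-6).
Level 26 falls in the 24-27 band.
Grid: Level 24-27 × Category Minimal = 35-41 months.

35-41 months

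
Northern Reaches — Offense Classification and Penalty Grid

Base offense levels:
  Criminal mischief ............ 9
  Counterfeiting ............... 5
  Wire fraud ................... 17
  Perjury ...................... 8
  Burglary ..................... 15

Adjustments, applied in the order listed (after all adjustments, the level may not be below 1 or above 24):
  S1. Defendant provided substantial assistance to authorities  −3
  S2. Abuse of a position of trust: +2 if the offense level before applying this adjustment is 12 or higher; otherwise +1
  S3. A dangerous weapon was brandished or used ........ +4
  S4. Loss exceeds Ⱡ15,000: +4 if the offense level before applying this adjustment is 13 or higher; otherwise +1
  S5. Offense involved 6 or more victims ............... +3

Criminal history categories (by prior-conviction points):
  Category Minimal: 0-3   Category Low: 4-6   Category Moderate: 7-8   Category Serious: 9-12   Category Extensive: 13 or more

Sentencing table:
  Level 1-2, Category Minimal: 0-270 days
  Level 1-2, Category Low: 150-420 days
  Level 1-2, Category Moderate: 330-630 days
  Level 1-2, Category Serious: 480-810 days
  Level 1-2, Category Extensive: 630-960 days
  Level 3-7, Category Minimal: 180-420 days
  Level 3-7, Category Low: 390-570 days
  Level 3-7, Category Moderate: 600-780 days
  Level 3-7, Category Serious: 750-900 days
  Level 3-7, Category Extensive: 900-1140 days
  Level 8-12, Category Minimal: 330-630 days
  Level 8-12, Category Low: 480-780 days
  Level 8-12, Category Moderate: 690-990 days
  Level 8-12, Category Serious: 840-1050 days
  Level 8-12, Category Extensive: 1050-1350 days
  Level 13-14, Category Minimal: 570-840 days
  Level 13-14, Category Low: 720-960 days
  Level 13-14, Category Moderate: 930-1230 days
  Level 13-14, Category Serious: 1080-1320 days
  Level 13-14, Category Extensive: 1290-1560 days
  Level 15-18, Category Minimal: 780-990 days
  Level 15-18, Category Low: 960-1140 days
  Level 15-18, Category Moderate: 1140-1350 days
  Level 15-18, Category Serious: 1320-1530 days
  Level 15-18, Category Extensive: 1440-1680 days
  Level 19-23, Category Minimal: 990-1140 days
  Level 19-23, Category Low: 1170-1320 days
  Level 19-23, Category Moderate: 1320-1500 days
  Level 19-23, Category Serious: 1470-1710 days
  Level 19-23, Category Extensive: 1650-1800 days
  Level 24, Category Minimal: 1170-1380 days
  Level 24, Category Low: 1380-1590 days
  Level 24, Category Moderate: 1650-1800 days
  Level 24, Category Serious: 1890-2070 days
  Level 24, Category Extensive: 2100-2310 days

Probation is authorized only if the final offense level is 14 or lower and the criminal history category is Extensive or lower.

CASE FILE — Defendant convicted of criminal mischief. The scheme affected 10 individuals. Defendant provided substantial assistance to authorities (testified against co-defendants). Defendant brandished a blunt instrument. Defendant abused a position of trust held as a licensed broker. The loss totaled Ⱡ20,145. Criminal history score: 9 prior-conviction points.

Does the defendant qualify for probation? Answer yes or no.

No

Base offense level for criminal mischief: 9.
S1 applies: 9 − 3 = 6.
S2 applies (level before this adjustment is 6 < 12, so +1): 6 + 1 = 7.
S3 applies: 7 + 4 = 11.
S4 applies (level before this adjustment is 11 < 13, so +1): 11 + 1 = 12.
S5 applies: 12 + 3 = 15.
Final offense level: 15.
Criminal history: 9 prior points → Category Serious (9-12).
Level 15 falls in the 15-18 band.
Grid: Level 15-18 × Category Serious = 1320-1530 days.
Probation check: level 15 > 14 and category Serious ≤ Extensive → not eligible.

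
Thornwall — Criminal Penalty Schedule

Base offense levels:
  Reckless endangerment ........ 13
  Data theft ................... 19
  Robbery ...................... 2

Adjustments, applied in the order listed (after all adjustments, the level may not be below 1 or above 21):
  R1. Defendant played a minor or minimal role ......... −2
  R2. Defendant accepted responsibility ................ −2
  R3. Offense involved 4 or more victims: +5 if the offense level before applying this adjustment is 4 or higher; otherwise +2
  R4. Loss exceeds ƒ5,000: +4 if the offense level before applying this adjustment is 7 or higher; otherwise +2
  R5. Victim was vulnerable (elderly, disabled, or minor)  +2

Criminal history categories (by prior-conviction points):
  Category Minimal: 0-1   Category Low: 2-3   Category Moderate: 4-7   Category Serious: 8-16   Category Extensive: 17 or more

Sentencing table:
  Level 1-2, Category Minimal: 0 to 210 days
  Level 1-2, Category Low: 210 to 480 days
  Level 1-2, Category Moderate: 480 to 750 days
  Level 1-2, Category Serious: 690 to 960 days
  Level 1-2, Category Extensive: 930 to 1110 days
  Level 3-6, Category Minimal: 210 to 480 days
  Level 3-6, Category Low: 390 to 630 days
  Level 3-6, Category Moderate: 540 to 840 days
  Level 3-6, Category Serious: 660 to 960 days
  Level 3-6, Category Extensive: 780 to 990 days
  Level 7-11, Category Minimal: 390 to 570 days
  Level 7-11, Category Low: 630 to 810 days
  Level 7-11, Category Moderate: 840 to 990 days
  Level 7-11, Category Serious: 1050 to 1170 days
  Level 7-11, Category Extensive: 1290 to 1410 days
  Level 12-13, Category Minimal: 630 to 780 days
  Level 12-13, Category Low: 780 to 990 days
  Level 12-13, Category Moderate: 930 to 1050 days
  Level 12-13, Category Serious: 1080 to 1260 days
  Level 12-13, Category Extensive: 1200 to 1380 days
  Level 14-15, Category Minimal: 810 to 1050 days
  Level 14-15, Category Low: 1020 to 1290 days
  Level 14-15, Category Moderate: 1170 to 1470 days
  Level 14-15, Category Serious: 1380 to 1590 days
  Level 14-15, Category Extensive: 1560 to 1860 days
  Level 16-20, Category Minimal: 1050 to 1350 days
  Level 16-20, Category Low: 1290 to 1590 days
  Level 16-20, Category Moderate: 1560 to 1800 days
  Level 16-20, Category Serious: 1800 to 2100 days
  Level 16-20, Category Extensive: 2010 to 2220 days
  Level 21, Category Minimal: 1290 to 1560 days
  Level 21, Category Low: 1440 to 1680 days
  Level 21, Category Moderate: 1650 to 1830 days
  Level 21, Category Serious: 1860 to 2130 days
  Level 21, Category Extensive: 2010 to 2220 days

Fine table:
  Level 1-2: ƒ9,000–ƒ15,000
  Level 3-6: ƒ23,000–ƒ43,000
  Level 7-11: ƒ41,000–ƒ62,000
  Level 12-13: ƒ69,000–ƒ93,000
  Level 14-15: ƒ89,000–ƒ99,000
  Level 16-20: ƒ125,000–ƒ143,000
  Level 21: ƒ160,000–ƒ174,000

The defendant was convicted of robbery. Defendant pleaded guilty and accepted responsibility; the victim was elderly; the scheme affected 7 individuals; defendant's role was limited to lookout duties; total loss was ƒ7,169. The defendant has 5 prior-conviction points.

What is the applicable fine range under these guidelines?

Base offense level for robbery: 2.
R1 applies: 2 − 2 = 0.
R2 applies: 0 − 2 = -2.
R3 applies (level before this adjustment is -2 < 4, so +2): -2 + 2 = 0.
R4 applies (level before this adjustment is 0 < 7, so +2): 0 + 2 = 2.
R5 applies: 2 + 2 = 4.
Final offense level: 4.
Level 4 falls in the 3-6 band.
Fine table: Level 3-6 → ƒ23,000–ƒ43,000.

ƒ23,000–ƒ43,000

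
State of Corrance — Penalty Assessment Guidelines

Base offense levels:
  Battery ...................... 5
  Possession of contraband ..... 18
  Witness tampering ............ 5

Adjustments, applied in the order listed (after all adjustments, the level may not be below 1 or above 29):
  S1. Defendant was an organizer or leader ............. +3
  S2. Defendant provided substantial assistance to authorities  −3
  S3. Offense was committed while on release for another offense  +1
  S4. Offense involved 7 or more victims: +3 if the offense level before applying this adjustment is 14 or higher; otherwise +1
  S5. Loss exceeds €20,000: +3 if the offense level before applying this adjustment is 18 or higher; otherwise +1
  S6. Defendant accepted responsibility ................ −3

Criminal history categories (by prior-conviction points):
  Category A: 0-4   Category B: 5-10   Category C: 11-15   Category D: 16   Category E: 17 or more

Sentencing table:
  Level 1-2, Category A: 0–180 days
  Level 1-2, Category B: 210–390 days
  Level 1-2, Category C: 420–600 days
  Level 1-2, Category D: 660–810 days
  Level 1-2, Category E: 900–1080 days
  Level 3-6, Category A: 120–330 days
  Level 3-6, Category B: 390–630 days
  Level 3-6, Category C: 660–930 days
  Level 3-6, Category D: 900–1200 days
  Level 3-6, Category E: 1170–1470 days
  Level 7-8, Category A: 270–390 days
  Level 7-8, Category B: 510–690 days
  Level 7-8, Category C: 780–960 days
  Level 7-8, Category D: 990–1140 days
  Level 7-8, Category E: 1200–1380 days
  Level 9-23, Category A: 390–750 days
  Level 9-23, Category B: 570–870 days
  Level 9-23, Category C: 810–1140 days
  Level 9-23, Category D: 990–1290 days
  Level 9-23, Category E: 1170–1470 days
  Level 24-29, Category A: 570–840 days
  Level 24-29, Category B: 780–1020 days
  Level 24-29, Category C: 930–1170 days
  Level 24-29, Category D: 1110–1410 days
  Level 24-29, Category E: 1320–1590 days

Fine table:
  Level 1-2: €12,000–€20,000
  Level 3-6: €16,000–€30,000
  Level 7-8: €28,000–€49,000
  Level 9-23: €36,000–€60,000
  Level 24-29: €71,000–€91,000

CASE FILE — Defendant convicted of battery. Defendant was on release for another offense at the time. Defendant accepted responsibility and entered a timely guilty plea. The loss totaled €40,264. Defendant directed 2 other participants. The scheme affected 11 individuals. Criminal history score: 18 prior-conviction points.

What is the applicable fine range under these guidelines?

€28,000–€49,000

Base offense level for battery: 5.
S1 applies: 5 + 3 = 8.
S3 applies: 8 + 1 = 9.
S4 applies (level before this adjustment is 9 < 14, so +1): 9 + 1 = 10.
S5 applies (level before this adjustment is 10 < 18, so +1): 10 + 1 = 11.
S6 applies: 11 − 3 = 8.
Final offense level: 8.
Level 8 falls in the 7-8 band.
Fine table: Level 7-8 → €28,000–€49,000.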